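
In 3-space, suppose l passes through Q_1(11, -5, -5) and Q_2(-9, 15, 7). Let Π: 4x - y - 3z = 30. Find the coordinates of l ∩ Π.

A direction vector for l is Q_2 − Q_1 = (-20, 20, 12).
Substitute r = (11, -5, -5) + t(-20, 20, 12) into the plane: 64 + (-136)t = 30, so t = 1/4.
Intersection: (11, -5, -5) + (1/4)·(-20, 20, 12) = (6, 0, -2).

(6, 0, -2)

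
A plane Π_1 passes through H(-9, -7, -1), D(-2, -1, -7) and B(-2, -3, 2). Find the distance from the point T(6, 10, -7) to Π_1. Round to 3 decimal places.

HD = (7, 6, -6), HB = (7, 4, 3); a normal to Π_1 is HD × HB = (42, -63, -14).
Using H: Π_1 has equation 42x - 63y - 14z = 77.
n·T − d = (42)·(6) + (-63)·(10) + (-14)·(-7) − 77 = -357; |n| = √5929.
Distance = |-357| / √5929 = 357/√5929 ≈ 4.636.

4.636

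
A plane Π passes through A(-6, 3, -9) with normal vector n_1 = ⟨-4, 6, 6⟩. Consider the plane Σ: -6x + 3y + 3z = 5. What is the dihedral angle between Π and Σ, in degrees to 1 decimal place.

29.5

Π: n_1·r = n_1·A gives -4x + 6y + 6z = -12.
cos θ = |n₁·n₂| / (|n₁||n₂|) = |60| / (√88 · √54).
θ = arccos(0.87039) ≈ 29.5°.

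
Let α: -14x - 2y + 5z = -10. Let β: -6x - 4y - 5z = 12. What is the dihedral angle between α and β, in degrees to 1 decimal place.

59.4

cos θ = |n₁·n₂| / (|n₁||n₂|) = |67| / (√225 · √77).
θ = arccos(0.50902) ≈ 59.4°.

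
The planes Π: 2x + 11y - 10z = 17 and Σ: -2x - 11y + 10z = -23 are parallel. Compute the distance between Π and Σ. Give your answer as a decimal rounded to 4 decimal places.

Rescale Σ by 1/(-1): 2x + 11y - 10z = 23. Then distance = |17 − 23| / √225 ≈ 0.4000.

0.4000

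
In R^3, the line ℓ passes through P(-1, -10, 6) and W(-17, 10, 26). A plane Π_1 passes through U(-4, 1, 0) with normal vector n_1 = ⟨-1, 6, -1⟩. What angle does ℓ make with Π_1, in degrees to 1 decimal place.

35.4

A direction vector for ℓ is W − P = (-16, 20, 20).
Π_1: n_1·r = n_1·U gives -x + 6y - z = 10.
sin θ = |n·v| / (|n||v|) = |116| / (√38 · √1056) = 0.57907.
θ ≈ 35.4°.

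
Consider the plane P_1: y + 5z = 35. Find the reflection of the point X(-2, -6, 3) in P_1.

(-2, -4, 13)

λ = (n·X − d)/|n|² = (9 − 35)/26 = -1.
Reflection = X − 2λn = (-2, -6, 3) − (-2)·(0, 1, 5) = (-2, -4, 13).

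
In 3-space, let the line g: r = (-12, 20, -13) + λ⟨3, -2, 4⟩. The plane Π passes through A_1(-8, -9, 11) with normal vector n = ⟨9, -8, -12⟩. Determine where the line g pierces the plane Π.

(0, 12, 3)

Π: n·r = n·A_1 gives 9x - 8y - 12z = -132.
Substitute r = (-12, 20, -13) + t(3, -2, 4) into the plane: -112 + (-5)t = -132, so t = 4.
Intersection: (-12, 20, -13) + 4·(3, -2, 4) = (0, 12, 3).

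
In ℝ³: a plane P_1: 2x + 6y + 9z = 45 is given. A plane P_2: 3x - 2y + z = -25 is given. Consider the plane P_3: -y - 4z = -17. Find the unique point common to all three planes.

Solving the 3×3 linear system 2x + 6y + 9z = 45, 3x - 2y + z = -25, -y - 4z = -17 (e.g. by elimination or Cramer's rule, determinant = 63) gives (-6, 5, 3).

(-6, 5, 3)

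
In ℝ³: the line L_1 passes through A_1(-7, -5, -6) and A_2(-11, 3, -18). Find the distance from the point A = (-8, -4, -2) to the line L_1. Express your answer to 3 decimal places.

3.495

A direction vector for L_1 is A_2 − A_1 = (-4, 8, -12).
Taking (-7, -5, -6) on L_1 with direction v = (-4, 8, -12): w = A − (-7, -5, -6) = (-1, 1, 4), and w × v = (-44, -28, -4).
Distance = |w × v| / |v| = √2736 / √224 ≈ 3.495.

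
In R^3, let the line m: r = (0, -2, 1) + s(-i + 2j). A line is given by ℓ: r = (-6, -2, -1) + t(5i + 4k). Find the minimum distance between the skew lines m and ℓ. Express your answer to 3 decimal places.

2.087

Common perpendicular direction n = (-1, 2, 0) × (5, 0, 4) = (8, 4, -10).
With w = (-6, -2, -1) − (0, -2, 1) = (-6, 0, -2), w · n = -28.
Distance = |w · n| / |n| = |-28| / √180 ≈ 2.087.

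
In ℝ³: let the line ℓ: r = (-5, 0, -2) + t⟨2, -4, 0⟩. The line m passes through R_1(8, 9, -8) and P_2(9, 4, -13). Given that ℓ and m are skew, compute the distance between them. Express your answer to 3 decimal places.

16.673

A direction vector for m is P_2 − R_1 = (1, -5, -5).
Common perpendicular direction n = (2, -4, 0) × (1, -5, -5) = (20, 10, -6).
With w = (8, 9, -8) − (-5, 0, -2) = (13, 9, -6), w · n = 386.
Distance = |w · n| / |n| = |386| / √536 ≈ 16.673.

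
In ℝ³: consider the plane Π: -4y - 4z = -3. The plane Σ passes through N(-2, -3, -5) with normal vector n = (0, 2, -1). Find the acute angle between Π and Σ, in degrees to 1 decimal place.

71.6

Σ: n·r = n·N gives 2y - z = -1.
cos θ = |n₁·n₂| / (|n₁||n₂|) = |-4| / (√32 · √5).
θ = arccos(0.31623) ≈ 71.6°.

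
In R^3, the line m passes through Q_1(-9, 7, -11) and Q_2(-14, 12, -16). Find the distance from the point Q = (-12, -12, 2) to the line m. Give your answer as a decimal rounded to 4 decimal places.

A direction vector for m is Q_2 − Q_1 = (-5, 5, -5).
Taking (-9, 7, -11) on m with direction v = (-5, 5, -5): w = Q − (-9, 7, -11) = (-3, -19, 13), and w × v = (30, -80, -110).
Distance = |w × v| / |v| = √19400 / √75 ≈ 16.0831.

16.0831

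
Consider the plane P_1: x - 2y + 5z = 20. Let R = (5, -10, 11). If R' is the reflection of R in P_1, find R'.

λ = (n·R − d)/|n|² = (80 − 20)/30 = 2.
Reflection = R − 2λn = (5, -10, 11) − 4·(1, -2, 5) = (1, -2, -9).

(1, -2, -9)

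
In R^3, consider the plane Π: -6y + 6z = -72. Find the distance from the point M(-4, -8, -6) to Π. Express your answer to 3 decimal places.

9.899

n·M − d = (0)·(-4) + (-6)·(-8) + (6)·(-6) − (-72) = 84; |n| = √72.
Distance = |84| / √72 = 84/√72 ≈ 9.899.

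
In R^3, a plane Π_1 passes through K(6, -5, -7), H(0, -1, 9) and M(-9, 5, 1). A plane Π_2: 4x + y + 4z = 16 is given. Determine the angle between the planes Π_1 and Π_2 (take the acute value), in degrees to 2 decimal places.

57.92

KH = (-6, 4, 16), KM = (-15, 10, 8); a normal to Π_1 is KH × KM = (-128, -192, 0).
Using K: Π_1 has equation -128x - 192y = 192.
cos θ = |n₁·n₂| / (|n₁||n₂|) = |-704| / (√53248 · √33).
θ = arccos(0.53109) ≈ 57.92°.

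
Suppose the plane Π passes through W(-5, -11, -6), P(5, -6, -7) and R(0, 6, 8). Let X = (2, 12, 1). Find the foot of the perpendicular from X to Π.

WP = (10, 5, -1), WR = (5, 17, 14); a normal to Π is WP × WR = (87, -145, 145).
Using W: Π has equation 87x - 145y + 145z = 290.
Foot = X − λn with λ = (n·X − d)/|n|² = (-1421 − 290)/49619 = -1/29.
Foot = (2, 12, 1) − (-1/29)·(87, -145, 145) = (5, 7, 6).

(5, 7, 6)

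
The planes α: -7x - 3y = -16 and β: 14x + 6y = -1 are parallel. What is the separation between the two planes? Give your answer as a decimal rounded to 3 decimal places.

2.167

Rescale β by 1/(-2): -7x - 3y = 1/2. Then distance = |-16 − (1/2)| / √58 ≈ 2.167.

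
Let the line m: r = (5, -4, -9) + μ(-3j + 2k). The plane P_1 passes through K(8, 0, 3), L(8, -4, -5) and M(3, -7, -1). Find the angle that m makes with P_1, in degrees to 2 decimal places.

KL = (0, -4, -8), KM = (-5, -7, -4); a normal to P_1 is KL × KM = (-40, 40, -20).
Using K: P_1 has equation -40x + 40y - 20z = -380.
sin θ = |n·v| / (|n||v|) = |-160| / (√3600 · √13) = 0.73960.
θ ≈ 47.70°.

47.70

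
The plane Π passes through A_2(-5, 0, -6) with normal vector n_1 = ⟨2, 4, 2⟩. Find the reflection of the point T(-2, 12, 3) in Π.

Π: n_1·r = n_1·A_2 gives 2x + 4y + 2z = -22.
λ = (n·T − d)/|n|² = (50 − (-22))/24 = 3.
Reflection = T − 2λn = (-2, 12, 3) − 6·(2, 4, 2) = (-14, -12, -9).

(-14, -12, -9)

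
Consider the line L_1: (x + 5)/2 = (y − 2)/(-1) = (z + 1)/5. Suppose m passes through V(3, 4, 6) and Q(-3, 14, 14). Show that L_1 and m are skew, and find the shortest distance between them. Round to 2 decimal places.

6.08

L_1 has direction (2, -1, 5) through (-5, 2, -1).
A direction vector for m is Q − V = (-6, 10, 8).
Common perpendicular direction n = (2, -1, 5) × (-6, 10, 8) = (-58, -46, 14).
With w = (3, 4, 6) − (-5, 2, -1) = (8, 2, 7), w · n = -458.
Since n ≠ 0 the lines are not parallel, and w · n = -458 ≠ 0 so they do not intersect; hence they are skew.
Distance = |w · n| / |n| = |-458| / √5676 ≈ 6.08.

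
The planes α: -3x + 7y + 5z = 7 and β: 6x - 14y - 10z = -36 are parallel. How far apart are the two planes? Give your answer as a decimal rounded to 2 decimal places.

1.21

Rescale β by 1/(-2): -3x + 7y + 5z = 18. Then distance = |7 − 18| / √83 ≈ 1.21.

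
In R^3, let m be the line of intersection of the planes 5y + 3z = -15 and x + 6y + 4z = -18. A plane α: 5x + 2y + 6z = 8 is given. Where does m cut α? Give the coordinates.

(-2, -6, 5)

Direction of m: (0, 5, 3) × (1, 6, 4) = (2, 3, -5).
A point on m: solving the two plane equations with x = 2 gives (2, 0, -5).
Substitute r = (2, 0, -5) + t(2, 3, -5) into the plane: -20 + (-14)t = 8, so t = -2.
Intersection: (2, 0, -5) + (-2)·(2, 3, -5) = (-2, -6, 5).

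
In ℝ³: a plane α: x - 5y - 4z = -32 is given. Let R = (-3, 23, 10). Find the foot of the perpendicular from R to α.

(0, 8, -2)

Foot = R − λn with λ = (n·R − d)/|n|² = (-158 − (-32))/42 = -3.
Foot = (-3, 23, 10) − (-3)·(1, -5, -4) = (0, 8, -2).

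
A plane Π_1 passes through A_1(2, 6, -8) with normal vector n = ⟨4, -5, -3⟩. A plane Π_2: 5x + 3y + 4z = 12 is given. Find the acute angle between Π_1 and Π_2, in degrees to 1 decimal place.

Π_1: n·r = n·A_1 gives 4x - 5y - 3z = 2.
cos θ = |n₁·n₂| / (|n₁||n₂|) = |-7| / (√50 · √50).
θ = arccos(0.14000) ≈ 82.0°.

82.0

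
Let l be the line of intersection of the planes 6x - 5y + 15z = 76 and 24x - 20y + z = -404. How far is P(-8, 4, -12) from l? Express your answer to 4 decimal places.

24.4386

Direction of l: (6, -5, 15) × (24, -20, 1) = (295, 354, 0).
A point on l: solving the two plane equations with x = -9 gives (-9, 10, 12).
Taking (-9, 10, 12) on l with direction v = (295, 354, 0): w = P − (-9, 10, 12) = (1, -6, -24), and w × v = (8496, -7080, 2124).
Distance = |w × v| / |v| = √126819792 / √212341 ≈ 24.4386.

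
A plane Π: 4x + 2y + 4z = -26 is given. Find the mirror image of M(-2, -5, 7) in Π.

λ = (n·M − d)/|n|² = (10 − (-26))/36 = 1.
Reflection = M − 2λn = (-2, -5, 7) − 2·(4, 2, 4) = (-10, -9, -1).

(-10, -9, -1)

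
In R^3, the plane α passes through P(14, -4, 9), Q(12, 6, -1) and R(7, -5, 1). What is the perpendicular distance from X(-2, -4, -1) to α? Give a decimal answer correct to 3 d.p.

5.657

PQ = (-2, 10, -10), PR = (-7, -1, -8); a normal to α is PQ × PR = (-90, 54, 72).
Using P: α has equation -90x + 54y + 72z = -828.
n·X − d = (-90)·(-2) + (54)·(-4) + (72)·(-1) − (-828) = 720; |n| = √16200.
Distance = |720| / √16200 = 720/√16200 ≈ 5.657.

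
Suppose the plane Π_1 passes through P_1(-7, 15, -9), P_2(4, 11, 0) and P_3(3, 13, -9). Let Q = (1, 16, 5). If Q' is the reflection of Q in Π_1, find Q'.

P_1P_2 = (11, -4, 9), P_1P_3 = (10, -2, 0); a normal to Π_1 is P_1P_2 × P_1P_3 = (18, 90, 18).
Using P_1: Π_1 has equation 18x + 90y + 18z = 1062.
λ = (n·Q − d)/|n|² = (1548 − 1062)/8748 = 1/18.
Reflection = Q − 2λn = (1, 16, 5) − (1/9)·(18, 90, 18) = (-1, 6, 3).

(-1, 6, 3)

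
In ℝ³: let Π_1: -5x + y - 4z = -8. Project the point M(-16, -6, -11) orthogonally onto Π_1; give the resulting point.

Foot = M − λn with λ = (n·M − d)/|n|² = (118 − (-8))/42 = 3.
Foot = (-16, -6, -11) − 3·(-5, 1, -4) = (-1, -9, 1).

(-1, -9, 1)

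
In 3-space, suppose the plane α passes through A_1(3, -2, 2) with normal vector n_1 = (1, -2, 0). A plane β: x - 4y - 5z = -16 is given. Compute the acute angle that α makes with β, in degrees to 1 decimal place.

51.6

α: n_1·r = n_1·A_1 gives x - 2y = 7.
cos θ = |n₁·n₂| / (|n₁||n₂|) = |9| / (√5 · √42).
θ = arccos(0.62106) ≈ 51.6°.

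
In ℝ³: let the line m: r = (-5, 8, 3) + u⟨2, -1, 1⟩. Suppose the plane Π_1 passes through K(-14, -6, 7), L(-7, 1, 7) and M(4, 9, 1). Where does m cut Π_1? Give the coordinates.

(-1, 6, 5)

KL = (7, 7, 0), KM = (18, 15, -6); a normal to Π_1 is KL × KM = (-42, 42, -21).
Using K: Π_1 has equation -42x + 42y - 21z = 189.
Substitute r = (-5, 8, 3) + t(2, -1, 1) into the plane: 483 + (-147)t = 189, so t = 2.
Intersection: (-5, 8, 3) + 2·(2, -1, 1) = (-1, 6, 5).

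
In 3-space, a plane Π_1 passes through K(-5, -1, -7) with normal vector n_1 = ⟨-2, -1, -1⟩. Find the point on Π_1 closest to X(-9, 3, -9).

Π_1: n_1·r = n_1·K gives -2x - y - z = 18.
Foot = X − λn with λ = (n·X − d)/|n|² = (24 − 18)/6 = 1.
Foot = (-9, 3, -9) − 1·(-2, -1, -1) = (-7, 4, -8).

(-7, 4, -8)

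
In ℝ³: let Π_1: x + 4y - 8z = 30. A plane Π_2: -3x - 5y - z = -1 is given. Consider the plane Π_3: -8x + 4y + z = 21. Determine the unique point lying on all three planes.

Solving the 3×3 linear system x + 4y - 8z = 30, -3x - 5y - z = -1, -8x + 4y + z = 21 (e.g. by elimination or Cramer's rule, determinant = 459) gives (-2, 2, -3).

(-2, 2, -3)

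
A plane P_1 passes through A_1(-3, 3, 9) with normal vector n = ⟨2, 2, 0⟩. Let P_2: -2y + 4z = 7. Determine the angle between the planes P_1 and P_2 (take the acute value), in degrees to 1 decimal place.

P_1: n·r = n·A_1 gives 2x + 2y = 0.
cos θ = |n₁·n₂| / (|n₁||n₂|) = |-4| / (√8 · √20).
θ = arccos(0.31623) ≈ 71.6°.

71.6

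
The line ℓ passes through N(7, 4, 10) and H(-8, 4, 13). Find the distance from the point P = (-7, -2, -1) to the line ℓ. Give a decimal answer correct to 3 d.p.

A direction vector for ℓ is H − N = (-15, 0, 3).
Taking (7, 4, 10) on ℓ with direction v = (-15, 0, 3): w = P − (7, 4, 10) = (-14, -6, -11), and w × v = (-18, 207, -90).
Distance = |w × v| / |v| = √51273 / √234 ≈ 14.803.

14.803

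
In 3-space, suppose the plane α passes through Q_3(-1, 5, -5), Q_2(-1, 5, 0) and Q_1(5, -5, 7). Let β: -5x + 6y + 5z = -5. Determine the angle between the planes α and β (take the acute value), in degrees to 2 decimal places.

Q_3Q_2 = (0, 0, 5), Q_3Q_1 = (6, -10, 12); a normal to α is Q_3Q_2 × Q_3Q_1 = (50, 30, 0).
Using Q_3: α has equation 50x + 30y = 100.
cos θ = |n₁·n₂| / (|n₁||n₂|) = |-70| / (√3400 · √86).
θ = arccos(0.12945) ≈ 82.56°.

82.56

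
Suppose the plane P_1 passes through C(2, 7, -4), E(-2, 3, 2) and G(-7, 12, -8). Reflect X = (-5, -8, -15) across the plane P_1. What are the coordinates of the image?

CE = (-4, -4, 6), CG = (-9, 5, -4); a normal to P_1 is CE × CG = (-14, -70, -56).
Using C: P_1 has equation -14x - 70y - 56z = -294.
λ = (n·X − d)/|n|² = (1470 − (-294))/8232 = 3/14.
Reflection = X − 2λn = (-5, -8, -15) − (3/7)·(-14, -70, -56) = (1, 22, 9).

(1, 22, 9)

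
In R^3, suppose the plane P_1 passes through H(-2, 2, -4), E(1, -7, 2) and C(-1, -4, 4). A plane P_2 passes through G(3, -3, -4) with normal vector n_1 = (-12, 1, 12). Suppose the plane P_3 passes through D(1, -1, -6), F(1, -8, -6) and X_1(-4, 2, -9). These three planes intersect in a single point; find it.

(1, -3, -6)

HE = (3, -9, 6), HC = (1, -6, 8); a normal to P_1 is HE × HC = (-36, -18, -9).
Using H: P_1 has equation -36x - 18y - 9z = 72.
P_2: n_1·r = n_1·G gives -12x + y + 12z = -87.
DF = (0, -7, 0), DX_1 = (-5, 3, -3); a normal to P_3 is DF × DX_1 = (21, 0, -35).
Using D: P_3 has equation 21x - 35z = 231.
Solving the 3×3 linear system -36x - 18y - 9z = 72, -12x + y + 12z = -87, 21x - 35z = 231 (e.g. by elimination or Cramer's rule, determinant = 4473) gives (1, -3, -6).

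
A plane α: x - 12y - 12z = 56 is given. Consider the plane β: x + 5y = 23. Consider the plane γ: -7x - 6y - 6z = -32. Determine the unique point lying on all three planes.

Solving the 3×3 linear system x - 12y - 12z = 56, x + 5y = 23, -7x - 6y - 6z = -32 (e.g. by elimination or Cramer's rule, determinant = -450) gives (8, 3, -7).

(8, 3, -7)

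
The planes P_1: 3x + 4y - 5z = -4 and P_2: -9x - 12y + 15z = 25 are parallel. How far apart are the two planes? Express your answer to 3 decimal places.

0.613

Rescale P_2 by 1/(-3): 3x + 4y - 5z = -25/3. Then distance = |-4 − (-25/3)| / √50 ≈ 0.613.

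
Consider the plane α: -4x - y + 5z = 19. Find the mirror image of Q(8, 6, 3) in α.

(0, 4, 13)

λ = (n·Q − d)/|n|² = (-23 − 19)/42 = -1.
Reflection = Q − 2λn = (8, 6, 3) − (-2)·(-4, -1, 5) = (0, 4, 13).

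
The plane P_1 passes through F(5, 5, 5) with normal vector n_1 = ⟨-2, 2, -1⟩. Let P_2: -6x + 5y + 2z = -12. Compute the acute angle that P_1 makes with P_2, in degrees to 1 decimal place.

34.2

P_1: n_1·r = n_1·F gives -2x + 2y - z = -5.
cos θ = |n₁·n₂| / (|n₁||n₂|) = |20| / (√9 · √65).
θ = arccos(0.82690) ≈ 34.2°.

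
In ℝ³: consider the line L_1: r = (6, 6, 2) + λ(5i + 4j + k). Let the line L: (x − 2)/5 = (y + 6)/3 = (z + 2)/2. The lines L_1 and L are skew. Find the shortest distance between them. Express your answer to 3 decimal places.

L has direction (5, 3, 2) through (2, -6, -2).
Common perpendicular direction n = (5, 4, 1) × (5, 3, 2) = (5, -5, -5).
With w = (2, -6, -2) − (6, 6, 2) = (-4, -12, -4), w · n = 60.
Distance = |w · n| / |n| = |60| / √75 ≈ 6.928.

6.928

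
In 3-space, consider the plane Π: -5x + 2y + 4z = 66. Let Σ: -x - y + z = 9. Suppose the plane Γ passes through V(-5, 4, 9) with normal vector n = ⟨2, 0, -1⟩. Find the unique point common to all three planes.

Γ: n·r = n·V gives 2x - z = -19.
Solving the 3×3 linear system -5x + 2y + 4z = 66, -x - y + z = 9, 2x - z = -19 (e.g. by elimination or Cramer's rule, determinant = 5) gives (-6, 4, 7).

(-6, 4, 7)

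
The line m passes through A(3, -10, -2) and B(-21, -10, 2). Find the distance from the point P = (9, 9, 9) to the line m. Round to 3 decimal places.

22.385

A direction vector for m is B − A = (-24, 0, 4).
Taking (3, -10, -2) on m with direction v = (-24, 0, 4): w = P − (3, -10, -2) = (6, 19, 11), and w × v = (76, -288, 456).
Distance = |w × v| / |v| = √296656 / √592 ≈ 22.385.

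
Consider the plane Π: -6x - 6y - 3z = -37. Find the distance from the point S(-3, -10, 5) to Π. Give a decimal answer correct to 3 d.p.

n·S − d = (-6)·(-3) + (-6)·(-10) + (-3)·(5) − (-37) = 100; |n| = √81.
Distance = |100| / √81 = 100/√81 ≈ 11.111.

11.111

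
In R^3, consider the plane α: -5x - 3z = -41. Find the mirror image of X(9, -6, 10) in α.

(-1, -6, 4)

λ = (n·X − d)/|n|² = (-75 − (-41))/34 = -1.
Reflection = X − 2λn = (9, -6, 10) − (-2)·(-5, 0, -3) = (-1, -6, 4).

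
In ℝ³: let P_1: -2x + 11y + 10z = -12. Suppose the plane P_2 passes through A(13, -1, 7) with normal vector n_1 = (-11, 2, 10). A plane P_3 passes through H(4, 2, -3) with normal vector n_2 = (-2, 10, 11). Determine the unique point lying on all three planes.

(3, 4, -5)

P_2: n_1·r = n_1·A gives -11x + 2y + 10z = -75.
P_3: n_2·r = n_2·H gives -2x + 10y + 11z = -21.
Solving the 3×3 linear system -2x + 11y + 10z = -12, -11x + 2y + 10z = -75, -2x + 10y + 11z = -21 (e.g. by elimination or Cramer's rule, determinant = 207) gives (3, 4, -5).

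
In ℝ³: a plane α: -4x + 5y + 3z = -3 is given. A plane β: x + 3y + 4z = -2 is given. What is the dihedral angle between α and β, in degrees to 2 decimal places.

50.36

cos θ = |n₁·n₂| / (|n₁||n₂|) = |23| / (√50 · √26).
θ = arccos(0.63791) ≈ 50.36°.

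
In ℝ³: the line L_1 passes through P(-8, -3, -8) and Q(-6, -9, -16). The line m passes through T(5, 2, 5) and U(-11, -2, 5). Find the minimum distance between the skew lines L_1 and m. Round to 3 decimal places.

6.714

A direction vector for L_1 is Q − P = (2, -6, -8).
A direction vector for m is U − T = (-16, -4, 0).
Common perpendicular direction n = (2, -6, -8) × (-16, -4, 0) = (-32, 128, -104).
With w = (5, 2, 5) − (-8, -3, -8) = (13, 5, 13), w · n = -1128.
Distance = |w · n| / |n| = |-1128| / √28224 ≈ 6.714.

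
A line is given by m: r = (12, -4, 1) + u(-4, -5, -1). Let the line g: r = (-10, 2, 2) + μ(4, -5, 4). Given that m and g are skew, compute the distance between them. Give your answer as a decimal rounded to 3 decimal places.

13.601

Common perpendicular direction n = (-4, -5, -1) × (4, -5, 4) = (-25, 12, 40).
With w = (-10, 2, 2) − (12, -4, 1) = (-22, 6, 1), w · n = 662.
Distance = |w · n| / |n| = |662| / √2369 ≈ 13.601.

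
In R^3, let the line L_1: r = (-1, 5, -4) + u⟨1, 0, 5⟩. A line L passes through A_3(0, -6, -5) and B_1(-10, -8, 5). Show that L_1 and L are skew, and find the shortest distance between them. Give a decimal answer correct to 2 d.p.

11.04

A direction vector for L is B_1 − A_3 = (-10, -2, 10).
Common perpendicular direction n = (1, 0, 5) × (-10, -2, 10) = (10, -60, -2).
With w = (0, -6, -5) − (-1, 5, -4) = (1, -11, -1), w · n = 672.
Since n ≠ 0 the lines are not parallel, and w · n = 672 ≠ 0 so they do not intersect; hence they are skew.
Distance = |w · n| / |n| = |672| / √3704 ≈ 11.04.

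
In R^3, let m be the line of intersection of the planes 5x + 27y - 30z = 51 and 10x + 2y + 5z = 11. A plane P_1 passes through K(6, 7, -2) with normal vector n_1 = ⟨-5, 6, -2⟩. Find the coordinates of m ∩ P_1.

Direction of m: (5, 27, -30) × (10, 2, 5) = (195, -325, -260).
A point on m: solving the two plane equations with x = 12 gives (12, -17, -15).
P_1: n_1·r = n_1·K gives -5x + 6y - 2z = 16.
Substitute r = (12, -17, -15) + t(195, -325, -260) into the plane: -132 + (-2405)t = 16, so t = -4/65.
Intersection: (12, -17, -15) + (-4/65)·(195, -325, -260) = (0, 3, 1).

(0, 3, 1)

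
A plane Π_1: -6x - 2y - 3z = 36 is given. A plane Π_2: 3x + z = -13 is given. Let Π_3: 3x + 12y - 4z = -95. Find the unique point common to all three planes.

(-5, -6, 2)

Solving the 3×3 linear system -6x - 2y - 3z = 36, 3x + z = -13, 3x + 12y - 4z = -95 (e.g. by elimination or Cramer's rule, determinant = -66) gives (-5, -6, 2).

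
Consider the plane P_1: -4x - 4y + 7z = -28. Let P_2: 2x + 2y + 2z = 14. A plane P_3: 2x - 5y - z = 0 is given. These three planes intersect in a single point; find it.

(5, 2, 0)

Solving the 3×3 linear system -4x - 4y + 7z = -28, 2x + 2y + 2z = 14, 2x - 5y - z = 0 (e.g. by elimination or Cramer's rule, determinant = -154) gives (5, 2, 0).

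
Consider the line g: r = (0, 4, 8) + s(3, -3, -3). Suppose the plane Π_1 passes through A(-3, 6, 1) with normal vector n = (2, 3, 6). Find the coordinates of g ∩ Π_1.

(6, -2, 2)

Π_1: n·r = n·A gives 2x + 3y + 6z = 18.
Substitute r = (0, 4, 8) + t(3, -3, -3) into the plane: 60 + (-21)t = 18, so t = 2.
Intersection: (0, 4, 8) + 2·(3, -3, -3) = (6, -2, 2).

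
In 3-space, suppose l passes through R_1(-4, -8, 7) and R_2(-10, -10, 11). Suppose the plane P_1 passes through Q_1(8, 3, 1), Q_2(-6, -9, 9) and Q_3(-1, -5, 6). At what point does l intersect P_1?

(-1, -7, 5)

A direction vector for l is R_2 − R_1 = (-6, -2, 4).
Q_1Q_2 = (-14, -12, 8), Q_1Q_3 = (-9, -8, 5); a normal to P_1 is Q_1Q_2 × Q_1Q_3 = (4, -2, 4).
Using Q_1: P_1 has equation 4x - 2y + 4z = 30.
Substitute r = (-4, -8, 7) + t(-6, -2, 4) into the plane: 28 + (-4)t = 30, so t = -1/2.
Intersection: (-4, -8, 7) + (-1/2)·(-6, -2, 4) = (-1, -7, 5).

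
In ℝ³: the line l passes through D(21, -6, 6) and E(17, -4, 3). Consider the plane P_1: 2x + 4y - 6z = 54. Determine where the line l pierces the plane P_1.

(5, 2, -6)

A direction vector for l is E − D = (-4, 2, -3).
Substitute r = (21, -6, 6) + t(-4, 2, -3) into the plane: -18 + 18t = 54, so t = 4.
Intersection: (21, -6, 6) + 4·(-4, 2, -3) = (5, 2, -6).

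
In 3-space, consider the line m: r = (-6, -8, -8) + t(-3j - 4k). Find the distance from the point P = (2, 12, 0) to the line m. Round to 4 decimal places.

13.7637

Taking (-6, -8, -8) on m with direction v = (0, -3, -4): w = P − (-6, -8, -8) = (8, 20, 8), and w × v = (-56, 32, -24).
Distance = |w × v| / |v| = √4736 / √25 ≈ 13.7637.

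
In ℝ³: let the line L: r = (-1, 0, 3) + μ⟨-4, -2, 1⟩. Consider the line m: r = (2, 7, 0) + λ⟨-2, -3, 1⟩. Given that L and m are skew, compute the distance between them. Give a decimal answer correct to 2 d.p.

Common perpendicular direction n = (-4, -2, 1) × (-2, -3, 1) = (1, 2, 8).
With w = (2, 7, 0) − (-1, 0, 3) = (3, 7, -3), w · n = -7.
Distance = |w · n| / |n| = |-7| / √69 ≈ 0.84.

0.84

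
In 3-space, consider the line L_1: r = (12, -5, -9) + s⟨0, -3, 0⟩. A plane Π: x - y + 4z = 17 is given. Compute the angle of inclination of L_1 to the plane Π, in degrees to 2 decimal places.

13.63

sin θ = |n·v| / (|n||v|) = |3| / (√18 · √9) = 0.23570.
θ ≈ 13.63°.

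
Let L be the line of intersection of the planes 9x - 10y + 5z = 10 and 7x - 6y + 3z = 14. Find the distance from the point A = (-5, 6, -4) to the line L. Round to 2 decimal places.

10.78

Direction of L: (9, -10, 5) × (7, -6, 3) = (0, 8, 16).
A point on L: solving the two plane equations with y = 1 gives (5, 1, -5).
Taking (5, 1, -5) on L with direction v = (0, 8, 16): w = A − (5, 1, -5) = (-10, 5, 1), and w × v = (72, 160, -80).
Distance = |w × v| / |v| = √37184 / √320 ≈ 10.78.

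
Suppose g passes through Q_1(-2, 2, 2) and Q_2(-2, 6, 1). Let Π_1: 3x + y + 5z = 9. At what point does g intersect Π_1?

A direction vector for g is Q_2 − Q_1 = (0, 4, -1).
Substitute r = (-2, 2, 2) + t(0, 4, -1) into the plane: 6 + (-1)t = 9, so t = -3.
Intersection: (-2, 2, 2) + (-3)·(0, 4, -1) = (-2, -10, 5).

(-2, -10, 5)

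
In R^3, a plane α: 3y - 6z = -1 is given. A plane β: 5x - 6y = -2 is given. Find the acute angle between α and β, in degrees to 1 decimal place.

cos θ = |n₁·n₂| / (|n₁||n₂|) = |-18| / (√45 · √61).
θ = arccos(0.34356) ≈ 69.9°.

69.9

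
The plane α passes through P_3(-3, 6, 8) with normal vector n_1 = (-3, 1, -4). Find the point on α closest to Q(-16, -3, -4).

(-7, -6, 8)

α: n_1·r = n_1·P_3 gives -3x + y - 4z = -17.
Foot = Q − λn with λ = (n·Q − d)/|n|² = (61 − (-17))/26 = 3.
Foot = (-16, -3, -4) − 3·(-3, 1, -4) = (-7, -6, 8).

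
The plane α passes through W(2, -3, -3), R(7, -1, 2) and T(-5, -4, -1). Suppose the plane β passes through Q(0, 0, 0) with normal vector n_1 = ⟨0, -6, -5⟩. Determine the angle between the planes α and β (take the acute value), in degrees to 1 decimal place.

52.0

WR = (5, 2, 5), WT = (-7, -1, 2); a normal to α is WR × WT = (9, -45, 9).
Using W: α has equation 9x - 45y + 9z = 126.
β: n_1·r = n_1·Q gives -6y - 5z = 0.
cos θ = |n₁·n₂| / (|n₁||n₂|) = |225| / (√2187 · √61).
θ = arccos(0.61602) ≈ 52.0°.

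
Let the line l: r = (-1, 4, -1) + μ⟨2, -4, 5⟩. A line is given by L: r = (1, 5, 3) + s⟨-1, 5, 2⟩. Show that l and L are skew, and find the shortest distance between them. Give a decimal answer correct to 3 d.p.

1.469

Common perpendicular direction n = (2, -4, 5) × (-1, 5, 2) = (-33, -9, 6).
With w = (1, 5, 3) − (-1, 4, -1) = (2, 1, 4), w · n = -51.
Since n ≠ 0 the lines are not parallel, and w · n = -51 ≠ 0 so they do not intersect; hence they are skew.
Distance = |w · n| / |n| = |-51| / √1206 ≈ 1.469.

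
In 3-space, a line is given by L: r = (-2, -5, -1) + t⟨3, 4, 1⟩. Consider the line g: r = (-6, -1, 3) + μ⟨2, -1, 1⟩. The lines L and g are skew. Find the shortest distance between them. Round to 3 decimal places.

5.609

Common perpendicular direction n = (3, 4, 1) × (2, -1, 1) = (5, -1, -11).
With w = (-6, -1, 3) − (-2, -5, -1) = (-4, 4, 4), w · n = -68.
Distance = |w · n| / |n| = |-68| / √147 ≈ 5.609.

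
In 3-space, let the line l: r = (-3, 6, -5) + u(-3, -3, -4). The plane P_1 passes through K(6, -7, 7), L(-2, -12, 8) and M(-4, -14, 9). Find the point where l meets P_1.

(-6, 3, -9)

KL = (-8, -5, 1), KM = (-10, -7, 2); a normal to P_1 is KL × KM = (-3, 6, 6).
Using K: P_1 has equation -3x + 6y + 6z = -18.
Substitute r = (-3, 6, -5) + t(-3, -3, -4) into the plane: 15 + (-33)t = -18, so t = 1.
Intersection: (-3, 6, -5) + 1·(-3, -3, -4) = (-6, 3, -9).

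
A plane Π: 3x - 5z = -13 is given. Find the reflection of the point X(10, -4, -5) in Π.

λ = (n·X − d)/|n|² = (55 − (-13))/34 = 2.
Reflection = X − 2λn = (10, -4, -5) − 4·(3, 0, -5) = (-2, -4, 15).

(-2, -4, 15)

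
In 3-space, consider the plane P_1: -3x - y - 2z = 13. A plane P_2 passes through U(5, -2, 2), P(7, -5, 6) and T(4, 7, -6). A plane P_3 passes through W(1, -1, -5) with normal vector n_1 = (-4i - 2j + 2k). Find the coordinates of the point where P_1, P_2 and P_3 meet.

(-1, 2, -6)

UP = (2, -3, 4), UT = (-1, 9, -8); a normal to P_2 is UP × UT = (-12, 12, 15).
Using U: P_2 has equation -12x + 12y + 15z = -54.
P_3: n_1·r = n_1·W gives -4x - 2y + 2z = -12.
Solving the 3×3 linear system -3x - y - 2z = 13, -12x + 12y + 15z = -54, -4x - 2y + 2z = -12 (e.g. by elimination or Cramer's rule, determinant = -270) gives (-1, 2, -6).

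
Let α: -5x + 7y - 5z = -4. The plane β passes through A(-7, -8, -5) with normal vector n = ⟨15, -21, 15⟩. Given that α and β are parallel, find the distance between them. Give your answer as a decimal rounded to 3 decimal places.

β: n·r = n·A gives 15x - 21y + 15z = -12.
Rescale β by 1/(-3): -5x + 7y - 5z = 4. Then distance = |-4 − 4| / √99 ≈ 0.804.

0.804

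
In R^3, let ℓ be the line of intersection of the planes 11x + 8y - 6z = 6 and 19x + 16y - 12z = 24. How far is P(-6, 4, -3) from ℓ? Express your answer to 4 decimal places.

Direction of ℓ: (11, 8, -6) × (19, 16, -12) = (0, 18, 24).
A point on ℓ: solving the two plane equations with y = 4 gives (-4, 4, -3).
Taking (-4, 4, -3) on ℓ with direction v = (0, 18, 24): w = P − (-4, 4, -3) = (-2, 0, 0), and w × v = (0, 48, -36).
Distance = |w × v| / |v| = √3600 / √900 ≈ 2.0000.

2.0000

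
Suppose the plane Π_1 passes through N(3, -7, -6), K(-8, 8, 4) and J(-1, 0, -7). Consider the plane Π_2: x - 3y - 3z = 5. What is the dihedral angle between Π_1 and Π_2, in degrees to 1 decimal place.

74.2

NK = (-11, 15, 10), NJ = (-4, 7, -1); a normal to Π_1 is NK × NJ = (-85, -51, -17).
Using N: Π_1 has equation -85x - 51y - 17z = 204.
cos θ = |n₁·n₂| / (|n₁||n₂|) = |119| / (√10115 · √19).
θ = arccos(0.27145) ≈ 74.2°.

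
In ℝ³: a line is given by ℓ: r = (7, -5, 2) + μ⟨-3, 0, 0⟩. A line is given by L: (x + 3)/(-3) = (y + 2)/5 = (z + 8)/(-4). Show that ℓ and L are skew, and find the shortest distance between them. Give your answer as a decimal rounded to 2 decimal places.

L has direction (-3, 5, -4) through (-3, -2, -8).
Common perpendicular direction n = (-3, 0, 0) × (-3, 5, -4) = (0, -12, -15).
With w = (-3, -2, -8) − (7, -5, 2) = (-10, 3, -10), w · n = 114.
Since n ≠ 0 the lines are not parallel, and w · n = 114 ≠ 0 so they do not intersect; hence they are skew.
Distance = |w · n| / |n| = |114| / √369 ≈ 5.93.

5.93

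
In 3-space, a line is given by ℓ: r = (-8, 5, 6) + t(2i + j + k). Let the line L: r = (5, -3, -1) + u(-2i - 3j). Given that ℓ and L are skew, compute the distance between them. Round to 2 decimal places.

Common perpendicular direction n = (2, 1, 1) × (-2, -3, 0) = (3, -2, -4).
With w = (5, -3, -1) − (-8, 5, 6) = (13, -8, -7), w · n = 83.
Distance = |w · n| / |n| = |83| / √29 ≈ 15.41.

15.41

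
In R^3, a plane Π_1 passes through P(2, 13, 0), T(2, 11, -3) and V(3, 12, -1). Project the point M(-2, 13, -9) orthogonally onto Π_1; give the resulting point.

PT = (0, -2, -3), PV = (1, -1, -1); a normal to Π_1 is PT × PV = (-1, -3, 2).
Using P: Π_1 has equation -x - 3y + 2z = -41.
Foot = M − λn with λ = (n·M − d)/|n|² = (-55 − (-41))/14 = -1.
Foot = (-2, 13, -9) − (-1)·(-1, -3, 2) = (-3, 10, -7).

(-3, 10, -7)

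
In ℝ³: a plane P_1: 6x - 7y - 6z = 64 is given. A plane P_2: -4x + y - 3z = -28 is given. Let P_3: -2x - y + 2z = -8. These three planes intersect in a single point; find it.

(6, -4, 0)

Solving the 3×3 linear system 6x - 7y - 6z = 64, -4x + y - 3z = -28, -2x - y + 2z = -8 (e.g. by elimination or Cramer's rule, determinant = -140) gives (6, -4, 0).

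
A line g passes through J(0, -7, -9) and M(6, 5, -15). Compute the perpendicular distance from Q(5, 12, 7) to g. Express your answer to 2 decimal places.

22.81

A direction vector for g is M − J = (6, 12, -6).
Taking (0, -7, -9) on g with direction v = (6, 12, -6): w = Q − (0, -7, -9) = (5, 19, 16), and w × v = (-306, 126, -54).
Distance = |w × v| / |v| = √112428 / √216 ≈ 22.81.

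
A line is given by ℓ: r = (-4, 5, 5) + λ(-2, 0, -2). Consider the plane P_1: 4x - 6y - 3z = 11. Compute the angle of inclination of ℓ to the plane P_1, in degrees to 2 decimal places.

5.19

sin θ = |n·v| / (|n||v|) = |-2| / (√61 · √8) = 0.09054.
θ ≈ 5.19°.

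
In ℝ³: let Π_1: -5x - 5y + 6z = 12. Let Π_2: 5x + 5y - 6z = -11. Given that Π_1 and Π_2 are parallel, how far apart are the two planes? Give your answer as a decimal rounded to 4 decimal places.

Rescale Π_2 by 1/(-1): -5x - 5y + 6z = 11. Then distance = |12 − 11| / √86 ≈ 0.1078.

0.1078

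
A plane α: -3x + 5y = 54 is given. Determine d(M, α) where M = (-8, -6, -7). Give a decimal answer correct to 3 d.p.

10.290

n·M − d = (-3)·(-8) + (5)·(-6) + (0)·(-7) − 54 = -60; |n| = √34.
Distance = |-60| / √34 = 60/√34 ≈ 10.290.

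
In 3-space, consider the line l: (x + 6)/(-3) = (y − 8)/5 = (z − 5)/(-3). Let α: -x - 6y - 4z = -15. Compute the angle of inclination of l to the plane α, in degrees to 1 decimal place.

18.3

l has direction (-3, 5, -3) through (-6, 8, 5).
sin θ = |n·v| / (|n||v|) = |-15| / (√53 · √43) = 0.31421.
θ ≈ 18.3°.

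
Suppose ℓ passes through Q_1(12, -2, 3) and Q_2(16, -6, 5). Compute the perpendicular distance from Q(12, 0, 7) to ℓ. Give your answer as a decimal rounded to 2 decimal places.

A direction vector for ℓ is Q_2 − Q_1 = (4, -4, 2).
Taking (12, -2, 3) on ℓ with direction v = (4, -4, 2): w = Q − (12, -2, 3) = (0, 2, 4), and w × v = (20, 16, -8).
Distance = |w × v| / |v| = √720 / √36 ≈ 4.47.

4.47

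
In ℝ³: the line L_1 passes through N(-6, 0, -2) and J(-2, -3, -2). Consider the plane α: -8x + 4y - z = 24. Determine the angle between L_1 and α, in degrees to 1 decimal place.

A direction vector for L_1 is J − N = (4, -3, 0).
sin θ = |n·v| / (|n||v|) = |-44| / (√81 · √25) = 0.97778.
θ ≈ 77.9°.

77.9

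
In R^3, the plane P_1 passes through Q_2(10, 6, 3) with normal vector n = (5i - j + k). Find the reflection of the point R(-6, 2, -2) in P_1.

P_1: n·r = n·Q_2 gives 5x - y + z = 47.
λ = (n·R − d)/|n|² = (-34 − 47)/27 = -3.
Reflection = R − 2λn = (-6, 2, -2) − (-6)·(5, -1, 1) = (24, -4, 4).

(24, -4, 4)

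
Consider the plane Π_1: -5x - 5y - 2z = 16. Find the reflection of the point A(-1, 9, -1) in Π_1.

λ = (n·A − d)/|n|² = (-38 − 16)/54 = -1.
Reflection = A − 2λn = (-1, 9, -1) − (-2)·(-5, -5, -2) = (-11, -1, -5).

(-11, -1, -5)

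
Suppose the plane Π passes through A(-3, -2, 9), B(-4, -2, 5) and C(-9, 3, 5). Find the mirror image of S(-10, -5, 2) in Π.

(-2, 3, 0)

AB = (-1, 0, -4), AC = (-6, 5, -4); a normal to Π is AB × AC = (20, 20, -5).
Using A: Π has equation 20x + 20y - 5z = -145.
λ = (n·S − d)/|n|² = (-310 − (-145))/825 = -1/5.
Reflection = S − 2λn = (-10, -5, 2) − (-2/5)·(20, 20, -5) = (-2, 3, 0).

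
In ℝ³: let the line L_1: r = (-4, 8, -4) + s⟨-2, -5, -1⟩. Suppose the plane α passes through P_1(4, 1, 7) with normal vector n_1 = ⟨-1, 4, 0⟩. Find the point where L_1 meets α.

α: n_1·r = n_1·P_1 gives -x + 4y = 0.
Substitute r = (-4, 8, -4) + t(-2, -5, -1) into the plane: 36 + (-18)t = 0, so t = 2.
Intersection: (-4, 8, -4) + 2·(-2, -5, -1) = (-8, -2, -6).

(-8, -2, -6)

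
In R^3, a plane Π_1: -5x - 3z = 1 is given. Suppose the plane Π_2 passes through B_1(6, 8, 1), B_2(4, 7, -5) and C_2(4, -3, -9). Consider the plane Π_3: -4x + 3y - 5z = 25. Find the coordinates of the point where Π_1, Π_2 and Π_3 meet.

(4, 2, -7)

B_1B_2 = (-2, -1, -6), B_1C_2 = (-2, -11, -10); a normal to Π_2 is B_1B_2 × B_1C_2 = (-56, -8, 20).
Using B_1: Π_2 has equation -56x - 8y + 20z = -380.
Solving the 3×3 linear system -5x - 3z = 1, -56x - 8y + 20z = -380, -4x + 3y - 5z = 25 (e.g. by elimination or Cramer's rule, determinant = 700) gives (4, 2, -7).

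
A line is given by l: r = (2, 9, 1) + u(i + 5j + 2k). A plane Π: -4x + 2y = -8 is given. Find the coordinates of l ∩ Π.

Substitute r = (2, 9, 1) + t(1, 5, 2) into the plane: 10 + 6t = -8, so t = -3.
Intersection: (2, 9, 1) + (-3)·(1, 5, 2) = (-1, -6, -5).

(-1, -6, -5)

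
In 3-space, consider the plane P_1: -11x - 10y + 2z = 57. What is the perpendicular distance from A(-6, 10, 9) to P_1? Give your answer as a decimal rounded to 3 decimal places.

4.867

n·A − d = (-11)·(-6) + (-10)·(10) + (2)·(9) − 57 = -73; |n| = √225.
Distance = |-73| / √225 = 73/√225 ≈ 4.867.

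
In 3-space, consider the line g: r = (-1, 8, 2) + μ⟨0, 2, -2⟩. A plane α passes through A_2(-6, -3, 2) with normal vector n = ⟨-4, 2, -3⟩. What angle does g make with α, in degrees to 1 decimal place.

41.0

α: n·r = n·A_2 gives -4x + 2y - 3z = 12.
sin θ = |n·v| / (|n||v|) = |10| / (√29 · √8) = 0.65653.
θ ≈ 41.0°.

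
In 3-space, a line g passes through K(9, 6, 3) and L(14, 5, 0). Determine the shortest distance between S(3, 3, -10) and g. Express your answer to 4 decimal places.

14.4874

A direction vector for g is L − K = (5, -1, -3).
Taking (9, 6, 3) on g with direction v = (5, -1, -3): w = S − (9, 6, 3) = (-6, -3, -13), and w × v = (-4, -83, 21).
Distance = |w × v| / |v| = √7346 / √35 ≈ 14.4874.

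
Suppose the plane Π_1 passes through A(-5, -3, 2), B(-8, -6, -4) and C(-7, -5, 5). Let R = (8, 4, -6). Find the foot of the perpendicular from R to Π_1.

AB = (-3, -3, -6), AC = (-2, -2, 3); a normal to Π_1 is AB × AC = (-21, 21, 0).
Using A: Π_1 has equation -21x + 21y = 42.
Foot = R − λn with λ = (n·R − d)/|n|² = (-84 − 42)/882 = -1/7.
Foot = (8, 4, -6) − (-1/7)·(-21, 21, 0) = (5, 7, -6).

(5, 7, -6)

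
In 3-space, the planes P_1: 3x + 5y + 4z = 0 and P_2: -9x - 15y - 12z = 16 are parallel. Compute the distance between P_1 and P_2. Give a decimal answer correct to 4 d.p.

Rescale P_2 by 1/(-3): 3x + 5y + 4z = -16/3. Then distance = |0 − (-16/3)| / √50 ≈ 0.7542.

0.7542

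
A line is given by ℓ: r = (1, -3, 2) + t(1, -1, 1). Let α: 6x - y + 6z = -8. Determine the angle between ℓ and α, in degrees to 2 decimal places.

61.46

sin θ = |n·v| / (|n||v|) = |13| / (√73 · √3) = 0.87846.
θ ≈ 61.46°.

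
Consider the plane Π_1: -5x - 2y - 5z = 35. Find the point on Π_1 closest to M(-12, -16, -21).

Foot = M − λn with λ = (n·M − d)/|n|² = (197 − 35)/54 = 3.
Foot = (-12, -16, -21) − 3·(-5, -2, -5) = (3, -10, -6).

(3, -10, -6)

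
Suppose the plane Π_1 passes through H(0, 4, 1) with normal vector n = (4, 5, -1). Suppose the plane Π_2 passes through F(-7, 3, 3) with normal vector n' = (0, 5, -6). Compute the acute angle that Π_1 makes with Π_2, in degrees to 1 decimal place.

Π_1: n·r = n·H gives 4x + 5y - z = 19.
Π_2: n'·r = n'·F gives 5y - 6z = -3.
cos θ = |n₁·n₂| / (|n₁||n₂|) = |31| / (√42 · √61).
θ = arccos(0.61245) ≈ 52.2°.

52.2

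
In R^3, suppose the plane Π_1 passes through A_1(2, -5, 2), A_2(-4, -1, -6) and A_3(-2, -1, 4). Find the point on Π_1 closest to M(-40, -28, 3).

(-10, 5, -3)

A_1A_2 = (-6, 4, -8), A_1A_3 = (-4, 4, 2); a normal to Π_1 is A_1A_2 × A_1A_3 = (40, 44, -8).
Using A_1: Π_1 has equation 40x + 44y - 8z = -156.
Foot = M − λn with λ = (n·M − d)/|n|² = (-2856 − (-156))/3600 = -3/4.
Foot = (-40, -28, 3) − (-3/4)·(40, 44, -8) = (-10, 5, -3).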